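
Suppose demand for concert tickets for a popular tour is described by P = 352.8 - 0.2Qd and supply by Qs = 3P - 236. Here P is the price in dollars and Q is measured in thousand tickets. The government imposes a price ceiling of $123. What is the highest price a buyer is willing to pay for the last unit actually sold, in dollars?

326.2

Rearranging demand gives Qd = 1764 - 5P. Equilibrium: 1764 - 5P = 3P - 236, so 2000 = 8P and P* = 250, Q* = 514.
Since 123 < 250, the ceiling is binding.
At P = 123: Qd = 1764 - 5·123 = 1149 and Qs = 3·123 - 236 = 133.
Only 133 units reach the market. On the demand curve, the marginal buyer's willingness to pay at Q = 133 is (1764 - 133)/5 = 326.2.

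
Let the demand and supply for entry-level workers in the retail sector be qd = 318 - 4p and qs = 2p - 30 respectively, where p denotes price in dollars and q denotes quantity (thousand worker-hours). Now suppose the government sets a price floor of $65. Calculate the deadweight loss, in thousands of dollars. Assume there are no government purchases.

294

In a free market, 318 - 4p = 2p - 30 gives the equilibrium p* = 58, q* = 86.
The floor of 65 is above the equilibrium price 58, so it binds.
At p = 65: qd = 318 - 4·65 = 58 and qs = 2·65 - 30 = 100.
Quantity traded falls to 58. At q = 58 the demand price is (318 - 58)/4 = 65 and the supply price is (30 + 58)/2 = 44.
Deadweight loss = ½ · (65 - 44) · (86 - 58) = ½ · 21 · 28 = 294.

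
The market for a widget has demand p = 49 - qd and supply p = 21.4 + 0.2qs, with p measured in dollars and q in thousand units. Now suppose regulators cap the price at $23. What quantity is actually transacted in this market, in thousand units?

Rearranging demand gives qd = 49 - p; rearranging supply gives qs = 5p - 107. Without the control the market clears where 49 - p = 5p - 107, i.e. p* = 26 and q* = 23.
Since 23 < 26, the ceiling is binding.
At p = 23: qd = 49 - 23 = 26 and qs = 5·23 - 107 = 8.
The quantity actually transacted is the short side, supply: 8.

8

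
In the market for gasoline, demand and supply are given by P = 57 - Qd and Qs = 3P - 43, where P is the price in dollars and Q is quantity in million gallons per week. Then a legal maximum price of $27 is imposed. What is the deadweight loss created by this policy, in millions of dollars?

Rearranging demand gives Qd = 57 - P. Without the control the market clears where 57 - P = 3P - 43, i.e. P* = 25 and Q* = 32.
Since 27 is above P* = 25, the ceiling does not bind and the free-market outcome prevails.
Since the control does not bind, no trades are prevented and deadweight loss is zero.

0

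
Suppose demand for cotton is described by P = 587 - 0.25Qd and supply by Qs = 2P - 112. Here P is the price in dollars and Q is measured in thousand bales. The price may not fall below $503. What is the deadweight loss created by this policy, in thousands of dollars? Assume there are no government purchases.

Rearranging demand gives Qd = 2348 - 4P. Without the control the market clears where 2348 - 4P = 2P - 112, i.e. P* = 410 and Q* = 708.
Since 503 > 410, the floor is binding.
At P = 503: Qd = 2348 - 4·503 = 336 and Qs = 2·503 - 112 = 894.
Quantity traded falls to 336. At Q = 336 the demand price is (2348 - 336)/4 = 503 and the supply price is (112 + 336)/2 = 224.
Deadweight loss = ½ · (503 - 224) · (708 - 336) = ½ · 279 · 372 = 51894.

51894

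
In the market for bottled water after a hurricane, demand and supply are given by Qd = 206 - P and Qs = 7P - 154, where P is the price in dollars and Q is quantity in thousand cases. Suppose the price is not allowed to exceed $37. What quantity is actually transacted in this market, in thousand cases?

Equilibrium: 206 - P = 7P - 154, so 360 = 8P and P* = 45, Q* = 161.
Because the ceiling (37) lies below the market-clearing price, it is binding.
At P = 37: Qd = 206 - 37 = 169 and Qs = 7·37 - 154 = 105.
The quantity actually transacted is the short side, supply: 105.

105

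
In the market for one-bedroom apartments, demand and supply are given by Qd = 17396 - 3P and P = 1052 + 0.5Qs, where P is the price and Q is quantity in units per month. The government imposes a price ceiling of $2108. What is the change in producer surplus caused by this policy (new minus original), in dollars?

Rearranging supply gives Qs = 2P - 2104. Equilibrium: 17396 - 3P = 2P - 2104, so 19500 = 5P and P* = 3900, Q* = 5696.
The ceiling of 2108 is below the equilibrium price 3900, so it binds.
At P = 2108: Qd = 17396 - 3·2108 = 11072 and Qs = 2·2108 - 2104 = 2112.
Producer surplus without the control is ½ · (3900 - 1052) · 5696 = 8111104.
With the ceiling, producers sell 2112 units at 2108, so PS = ½ · (2108 - 1052) · 2112 = 1115136.
Change in producer surplus = 1115136 - 8111104 = -6995968.

-6995968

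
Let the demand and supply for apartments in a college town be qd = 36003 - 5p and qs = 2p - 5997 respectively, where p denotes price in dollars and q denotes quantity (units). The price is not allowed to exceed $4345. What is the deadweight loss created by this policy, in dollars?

Without the control the market clears where 36003 - 5p = 2p - 5997, i.e. p* = 6000 and q* = 6003.
The ceiling of 4345 is below the equilibrium price 6000, so it binds.
At p = 4345: qd = 36003 - 5·4345 = 14278 and qs = 2·4345 - 5997 = 2693.
Quantity traded falls to 2693. At q = 2693 the demand price is (36003 - 2693)/5 = 6662 and the supply price is (5997 + 2693)/2 = 4345.
Deadweight loss = ½ · (6662 - 4345) · (6003 - 2693) = ½ · 2317 · 3310 = 3834635.

3834635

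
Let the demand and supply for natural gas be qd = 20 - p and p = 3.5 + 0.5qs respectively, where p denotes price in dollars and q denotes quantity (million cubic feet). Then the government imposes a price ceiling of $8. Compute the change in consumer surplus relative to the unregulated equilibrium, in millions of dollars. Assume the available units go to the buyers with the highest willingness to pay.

7

Rearranging supply gives qs = 2p - 7. Setting quantity demanded equal to quantity supplied, 20 - p = 2p - 7, gives p* = 9 and q* = 11.
Since 8 < 9, the ceiling is binding.
At p = 8: qd = 20 - 8 = 12 and qs = 2·8 - 7 = 9.
Consumer surplus without the control is ½ · (20 - 9) · 11 = 60.5.
With the ceiling, 9 units are sold at 8 (assume they go to the highest-value buyers). The demand price at q = 9 is 11, so CS = ½ · [(20 - 8) + (11 - 8)] · 9 = 67.5.
Change in consumer surplus = 67.5 - 60.5 = 7.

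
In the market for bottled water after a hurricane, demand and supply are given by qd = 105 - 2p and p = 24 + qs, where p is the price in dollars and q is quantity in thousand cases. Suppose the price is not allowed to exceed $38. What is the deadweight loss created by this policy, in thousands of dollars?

Rearranging supply gives qs = p - 24. Without the control the market clears where 105 - 2p = p - 24, i.e. p* = 43 and q* = 19.
Because the ceiling (38) lies below the market-clearing price, it is binding.
At p = 38: qd = 105 - 2·38 = 29 and qs = 38 - 24 = 14.
Quantity traded falls to 14. At q = 14 the demand price is (105 - 14)/2 = 45.5 and the supply price is 24 + 14 = 38.
Deadweight loss = ½ · (45.5 - 38) · (19 - 14) = ½ · 7.5 · 5 = 18.75.

18.75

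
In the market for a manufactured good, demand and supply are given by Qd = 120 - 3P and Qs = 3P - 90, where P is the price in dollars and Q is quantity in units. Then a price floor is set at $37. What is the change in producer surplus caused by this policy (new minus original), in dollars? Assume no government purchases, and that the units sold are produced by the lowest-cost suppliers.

12

Setting quantity demanded equal to quantity supplied, 120 - 3P = 3P - 90, gives P* = 35 and Q* = 15.
Since 37 > 35, the floor is binding.
At P = 37: Qd = 120 - 3·37 = 9 and Qs = 3·37 - 90 = 21.
Producer surplus without the control is ½ · (35 - 30) · 15 = 37.5.
With the floor, 9 units are sold at 37. The supply price at Q = 9 is 33, so PS = ½ · [(37 - 30) + (37 - 33)] · 9 = 49.5.
Change in producer surplus = 49.5 - 37.5 = 12.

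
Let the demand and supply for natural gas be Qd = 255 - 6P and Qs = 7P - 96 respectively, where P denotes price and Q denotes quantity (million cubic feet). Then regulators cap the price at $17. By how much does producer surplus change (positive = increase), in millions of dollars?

-580

Equilibrium: 255 - 6P = 7P - 96, so 351 = 13P and P* = 27, Q* = 93.
Because the ceiling (17) lies below the market-clearing price, it is binding.
At P = 17: Qd = 255 - 6·17 = 153 and Qs = 7·17 - 96 = 23.
Producer surplus without the control is ½ · (27 - 96/7) · 93 = 8649/14.
With the ceiling, producers sell 23 units at 17, so PS = ½ · (17 - 96/7) · 23 = 529/14.
Change in producer surplus = 529/14 - 8649/14 = -580.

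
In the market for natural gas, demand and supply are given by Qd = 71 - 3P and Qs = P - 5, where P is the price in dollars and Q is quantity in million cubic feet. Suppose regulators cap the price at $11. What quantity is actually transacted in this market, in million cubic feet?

In a free market, 71 - 3P = P - 5 gives the equilibrium P* = 19, Q* = 14.
Because the ceiling (11) lies below the market-clearing price, it is binding.
At P = 11: Qd = 71 - 3·11 = 38 and Qs = 11 - 5 = 6.
The quantity actually transacted is the short side, supply: 6.

6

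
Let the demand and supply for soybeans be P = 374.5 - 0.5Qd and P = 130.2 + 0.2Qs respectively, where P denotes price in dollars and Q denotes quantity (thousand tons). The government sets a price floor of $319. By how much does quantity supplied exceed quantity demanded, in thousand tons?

833

Rearranging demand gives Qd = 749 - 2P; rearranging supply gives Qs = 5P - 651. Equilibrium: 749 - 2P = 5P - 651, so 1400 = 7P and P* = 200, Q* = 349.
Because the floor (319) lies above the market-clearing price, it is binding.
At P = 319: Qd = 749 - 2·319 = 111 and Qs = 5·319 - 651 = 944.
Surplus = Qs - Qd = 944 - 111 = 833.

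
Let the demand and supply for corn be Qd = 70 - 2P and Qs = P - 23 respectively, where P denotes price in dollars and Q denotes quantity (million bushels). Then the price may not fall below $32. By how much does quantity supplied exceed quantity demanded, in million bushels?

In a free market, 70 - 2P = P - 23 gives the equilibrium P* = 31, Q* = 8.
Since 32 > 31, the floor is binding.
At P = 32: Qd = 70 - 2·32 = 6 and Qs = 32 - 23 = 9.
Surplus = Qs - Qd = 9 - 6 = 3.

3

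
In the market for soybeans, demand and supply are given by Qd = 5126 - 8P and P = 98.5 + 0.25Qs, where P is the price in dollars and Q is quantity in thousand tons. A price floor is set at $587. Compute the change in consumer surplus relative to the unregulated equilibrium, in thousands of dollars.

Rearranging supply gives Qs = 4P - 394. In a free market, 5126 - 8P = 4P - 394 gives the equilibrium P* = 460, Q* = 1446.
Because the floor (587) lies above the market-clearing price, it is binding.
At P = 587: Qd = 5126 - 8·587 = 430 and Qs = 4·587 - 394 = 1954.
Consumer surplus without the control is ½ · (640.75 - 460) · 1446 = 130682.25.
With the floor, consumers buy 430 units at 587, so CS = ½ · (640.75 - 587) · 430 = 11556.25.
Change in consumer surplus = 11556.25 - 130682.25 = -119126.

-119126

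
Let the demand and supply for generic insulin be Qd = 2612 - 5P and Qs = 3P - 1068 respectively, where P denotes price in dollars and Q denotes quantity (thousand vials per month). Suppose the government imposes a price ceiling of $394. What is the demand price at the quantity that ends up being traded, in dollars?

499.6

In a free market, 2612 - 5P = 3P - 1068 gives the equilibrium P* = 460, Q* = 312.
Because the ceiling (394) lies below the market-clearing price, it is binding.
At P = 394: Qd = 2612 - 5·394 = 642 and Qs = 3·394 - 1068 = 114.
Only 114 units reach the market. On the demand curve, the marginal buyer's willingness to pay at Q = 114 is (2612 - 114)/5 = 499.6.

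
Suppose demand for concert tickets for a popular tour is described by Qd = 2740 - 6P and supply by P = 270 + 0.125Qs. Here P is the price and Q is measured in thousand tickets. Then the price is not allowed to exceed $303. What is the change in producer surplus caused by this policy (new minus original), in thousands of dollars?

Rearranging supply gives Qs = 8P - 2160. Setting quantity demanded equal to quantity supplied, 2740 - 6P = 8P - 2160, gives P* = 350 and Q* = 640.
Since 303 < 350, the ceiling is binding.
At P = 303: Qd = 2740 - 6·303 = 922 and Qs = 8·303 - 2160 = 264.
Producer surplus without the control is ½ · (350 - 270) · 640 = 25600.
With the ceiling, producers sell 264 units at 303, so PS = ½ · (303 - 270) · 264 = 4356.
Change in producer surplus = 4356 - 25600 = -21244.

-21244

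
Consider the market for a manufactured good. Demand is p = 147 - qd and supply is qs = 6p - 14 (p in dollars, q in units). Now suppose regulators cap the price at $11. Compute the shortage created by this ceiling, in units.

Rearranging demand gives qd = 147 - p. Without the control the market clears where 147 - p = 6p - 14, i.e. p* = 23 and q* = 124.
The ceiling of 11 is below the equilibrium price 23, so it binds.
At p = 11: qd = 147 - 11 = 136 and qs = 6·11 - 14 = 52.
Shortage = qd - qs = 136 - 52 = 84.

84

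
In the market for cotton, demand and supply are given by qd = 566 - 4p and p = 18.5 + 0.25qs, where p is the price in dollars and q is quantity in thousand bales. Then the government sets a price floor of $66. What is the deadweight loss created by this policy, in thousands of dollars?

Rearranging supply gives qs = 4p - 74. Without the control the market clears where 566 - 4p = 4p - 74, i.e. p* = 80 and q* = 246.
Since 66 is below p* = 80, the floor does not bind and the free-market outcome prevails.
Since the control does not bind, no trades are prevented and deadweight loss is zero.

0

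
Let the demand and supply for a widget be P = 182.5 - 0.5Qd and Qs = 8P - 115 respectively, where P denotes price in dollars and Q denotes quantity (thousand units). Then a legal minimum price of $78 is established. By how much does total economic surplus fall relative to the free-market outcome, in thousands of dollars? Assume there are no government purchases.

Rearranging demand gives Qd = 365 - 2P. In a free market, 365 - 2P = 8P - 115 gives the equilibrium P* = 48, Q* = 269.
Because the floor (78) lies above the market-clearing price, it is binding.
At P = 78: Qd = 365 - 2·78 = 209 and Qs = 8·78 - 115 = 509.
Quantity traded falls to 209. At Q = 209 the demand price is (365 - 209)/2 = 78 and the supply price is (115 + 209)/8 = 40.5.
Deadweight loss = ½ · (78 - 40.5) · (269 - 209) = ½ · 37.5 · 60 = 1125.

1125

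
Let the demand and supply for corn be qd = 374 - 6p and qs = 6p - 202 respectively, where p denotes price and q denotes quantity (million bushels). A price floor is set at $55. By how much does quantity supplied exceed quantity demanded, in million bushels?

84

Without the control the market clears where 374 - 6p = 6p - 202, i.e. p* = 48 and q* = 86.
Because the floor (55) lies above the market-clearing price, it is binding.
At p = 55: qd = 374 - 6·55 = 44 and qs = 6·55 - 202 = 128.
Surplus = qs - qd = 128 - 44 = 84.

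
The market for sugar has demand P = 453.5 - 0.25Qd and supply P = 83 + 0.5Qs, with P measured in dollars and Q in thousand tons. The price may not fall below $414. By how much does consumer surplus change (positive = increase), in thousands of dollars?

Rearranging demand gives Qd = 1814 - 4P; rearranging supply gives Qs = 2P - 166. Setting quantity demanded equal to quantity supplied, 1814 - 4P = 2P - 166, gives P* = 330 and Q* = 494.
Since 414 > 330, the floor is binding.
At P = 414: Qd = 1814 - 4·414 = 158 and Qs = 2·414 - 166 = 662.
Consumer surplus without the control is ½ · (453.5 - 330) · 494 = 30504.5.
With the floor, consumers buy 158 units at 414, so CS = ½ · (453.5 - 414) · 158 = 3120.5.
Change in consumer surplus = 3120.5 - 30504.5 = -27384.

-27384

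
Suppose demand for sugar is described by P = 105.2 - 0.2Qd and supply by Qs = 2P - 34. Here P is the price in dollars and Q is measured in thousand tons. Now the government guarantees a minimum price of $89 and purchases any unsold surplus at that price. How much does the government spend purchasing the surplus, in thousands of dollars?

5607

Rearranging demand gives Qd = 526 - 5P. Equilibrium: 526 - 5P = 2P - 34, so 560 = 7P and P* = 80, Q* = 126.
The floor of 89 is above the equilibrium price 80, so it binds.
At P = 89: Qd = 526 - 5·89 = 81 and Qs = 2·89 - 34 = 144.
Surplus = Qs - Qd = 63.
Government expenditure = surplus × support price = 63 × 89 = 5607.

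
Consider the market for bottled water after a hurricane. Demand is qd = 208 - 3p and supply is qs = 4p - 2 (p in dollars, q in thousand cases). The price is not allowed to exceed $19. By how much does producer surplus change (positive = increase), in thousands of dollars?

-1056

Without the control the market clears where 208 - 3p = 4p - 2, i.e. p* = 30 and q* = 118.
Since 19 < 30, the ceiling is binding.
At p = 19: qd = 208 - 3·19 = 151 and qs = 4·19 - 2 = 74.
Producer surplus without the control is ½ · (30 - 0.5) · 118 = 1740.5.
With the ceiling, producers sell 74 units at 19, so PS = ½ · (19 - 0.5) · 74 = 684.5.
Change in producer surplus = 684.5 - 1740.5 = -1056.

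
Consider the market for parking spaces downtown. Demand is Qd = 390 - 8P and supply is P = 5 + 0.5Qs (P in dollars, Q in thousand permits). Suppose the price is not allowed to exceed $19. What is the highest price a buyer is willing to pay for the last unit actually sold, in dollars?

Rearranging supply gives Qs = 2P - 10. In a free market, 390 - 8P = 2P - 10 gives the equilibrium P* = 40, Q* = 70.
Because the ceiling (19) lies below the market-clearing price, it is binding.
At P = 19: Qd = 390 - 8·19 = 238 and Qs = 2·19 - 10 = 28.
Only 28 units reach the market. On the demand curve, the marginal buyer's willingness to pay at Q = 28 is (390 - 28)/8 = 45.25.

45.25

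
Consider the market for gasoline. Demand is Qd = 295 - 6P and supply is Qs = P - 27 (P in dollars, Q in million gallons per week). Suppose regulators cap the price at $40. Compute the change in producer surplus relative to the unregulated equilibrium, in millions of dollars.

Setting quantity demanded equal to quantity supplied, 295 - 6P = P - 27, gives P* = 46 and Q* = 19.
Because the ceiling (40) lies below the market-clearing price, it is binding.
At P = 40: Qd = 295 - 6·40 = 55 and Qs = 40 - 27 = 13.
Producer surplus without the control is ½ · (46 - 27) · 19 = 180.5.
With the ceiling, producers sell 13 units at 40, so PS = ½ · (40 - 27) · 13 = 84.5.
Change in producer surplus = 84.5 - 180.5 = -96.

-96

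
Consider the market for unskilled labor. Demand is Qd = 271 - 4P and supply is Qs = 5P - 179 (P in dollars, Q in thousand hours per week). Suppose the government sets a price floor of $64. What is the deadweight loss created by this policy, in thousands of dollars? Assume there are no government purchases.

Setting quantity demanded equal to quantity supplied, 271 - 4P = 5P - 179, gives P* = 50 and Q* = 71.
The floor of 64 is above the equilibrium price 50, so it binds.
At P = 64: Qd = 271 - 4·64 = 15 and Qs = 5·64 - 179 = 141.
Quantity traded falls to 15. At Q = 15 the demand price is (271 - 15)/4 = 64 and the supply price is (179 + 15)/5 = 38.8.
Deadweight loss = ½ · (64 - 38.8) · (71 - 15) = ½ · 25.2 · 56 = 705.6.

705.6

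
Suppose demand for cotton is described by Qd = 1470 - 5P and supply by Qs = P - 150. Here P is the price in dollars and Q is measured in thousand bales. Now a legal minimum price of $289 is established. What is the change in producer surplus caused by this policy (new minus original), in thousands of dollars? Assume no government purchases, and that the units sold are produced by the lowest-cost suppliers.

Equilibrium: 1470 - 5P = P - 150, so 1620 = 6P and P* = 270, Q* = 120.
The floor of 289 is above the equilibrium price 270, so it binds.
At P = 289: Qd = 1470 - 5·289 = 25 and Qs = 289 - 150 = 139.
Producer surplus without the control is ½ · (270 - 150) · 120 = 7200.
With the floor, 25 units are sold at 289. The supply price at Q = 25 is 175, so PS = ½ · [(289 - 150) + (289 - 175)] · 25 = 3162.5.
Change in producer surplus = 3162.5 - 7200 = -4037.5.

-4037.5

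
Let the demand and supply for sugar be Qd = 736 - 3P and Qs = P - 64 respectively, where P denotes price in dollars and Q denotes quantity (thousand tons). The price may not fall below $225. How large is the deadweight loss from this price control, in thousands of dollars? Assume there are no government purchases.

3750

Equilibrium: 736 - 3P = P - 64, so 800 = 4P and P* = 200, Q* = 136.
Since 225 > 200, the floor is binding.
At P = 225: Qd = 736 - 3·225 = 61 and Qs = 225 - 64 = 161.
Quantity traded falls to 61. At Q = 61 the demand price is (736 - 61)/3 = 225 and the supply price is 64 + 61 = 125.
Deadweight loss = ½ · (225 - 125) · (136 - 61) = ½ · 100 · 75 = 3750.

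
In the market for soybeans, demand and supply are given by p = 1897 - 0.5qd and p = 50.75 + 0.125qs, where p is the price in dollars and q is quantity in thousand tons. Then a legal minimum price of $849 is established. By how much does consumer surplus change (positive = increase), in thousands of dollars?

Rearranging demand gives qd = 3794 - 2p; rearranging supply gives qs = 8p - 406. In a free market, 3794 - 2p = 8p - 406 gives the equilibrium p* = 420, q* = 2954.
Because the floor (849) lies above the market-clearing price, it is binding.
At p = 849: qd = 3794 - 2·849 = 2096 and qs = 8·849 - 406 = 6386.
Consumer surplus without the control is ½ · (1897 - 420) · 2954 = 2181529.
With the floor, consumers buy 2096 units at 849, so CS = ½ · (1897 - 849) · 2096 = 1098304.
Change in consumer surplus = 1098304 - 2181529 = -1083225.

-1083225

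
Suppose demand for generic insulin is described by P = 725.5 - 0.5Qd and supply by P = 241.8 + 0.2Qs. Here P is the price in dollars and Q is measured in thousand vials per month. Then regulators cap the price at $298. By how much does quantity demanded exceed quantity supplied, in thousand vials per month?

Rearranging demand gives Qd = 1451 - 2P; rearranging supply gives Qs = 5P - 1209. Equilibrium: 1451 - 2P = 5P - 1209, so 2660 = 7P and P* = 380, Q* = 691.
Since 298 < 380, the ceiling is binding.
At P = 298: Qd = 1451 - 2·298 = 855 and Qs = 5·298 - 1209 = 281.
Shortage = Qd - Qs = 855 - 281 = 574.

574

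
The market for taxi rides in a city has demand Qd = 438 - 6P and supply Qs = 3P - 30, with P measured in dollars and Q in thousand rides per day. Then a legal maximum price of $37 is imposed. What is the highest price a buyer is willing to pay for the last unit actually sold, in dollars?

59.5

Equilibrium: 438 - 6P = 3P - 30, so 468 = 9P and P* = 52, Q* = 126.
The ceiling of 37 is below the equilibrium price 52, so it binds.
At P = 37: Qd = 438 - 6·37 = 216 and Qs = 3·37 - 30 = 81.
Only 81 units reach the market. On the demand curve, the marginal buyer's willingness to pay at Q = 81 is (438 - 81)/6 = 59.5.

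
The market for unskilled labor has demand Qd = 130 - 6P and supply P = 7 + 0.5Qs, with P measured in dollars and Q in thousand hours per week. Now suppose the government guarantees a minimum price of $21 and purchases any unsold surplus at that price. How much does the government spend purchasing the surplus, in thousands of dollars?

Rearranging supply gives Qs = 2P - 14. Equilibrium: 130 - 6P = 2P - 14, so 144 = 8P and P* = 18, Q* = 22.
Because the floor (21) lies above the market-clearing price, it is binding.
At P = 21: Qd = 130 - 6·21 = 4 and Qs = 2·21 - 14 = 28.
Surplus = Qs - Qd = 24.
Government expenditure = surplus × support price = 24 × 21 = 504.

504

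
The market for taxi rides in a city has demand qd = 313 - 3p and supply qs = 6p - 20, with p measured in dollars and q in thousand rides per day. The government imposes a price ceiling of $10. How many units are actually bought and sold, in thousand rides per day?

In a free market, 313 - 3p = 6p - 20 gives the equilibrium p* = 37, q* = 202.
Since 10 < 37, the ceiling is binding.
At p = 10: qd = 313 - 3·10 = 283 and qs = 6·10 - 20 = 40.
The quantity actually transacted is the short side, supply: 40.

40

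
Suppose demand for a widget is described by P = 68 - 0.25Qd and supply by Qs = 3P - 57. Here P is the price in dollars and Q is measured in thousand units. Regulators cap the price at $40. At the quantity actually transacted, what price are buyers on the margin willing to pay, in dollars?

52.25

Rearranging demand gives Qd = 272 - 4P. Equilibrium: 272 - 4P = 3P - 57, so 329 = 7P and P* = 47, Q* = 84.
Because the ceiling (40) lies below the market-clearing price, it is binding.
At P = 40: Qd = 272 - 4·40 = 112 and Qs = 3·40 - 57 = 63.
Only 63 units reach the market. On the demand curve, the marginal buyer's willingness to pay at Q = 63 is (272 - 63)/4 = 52.25.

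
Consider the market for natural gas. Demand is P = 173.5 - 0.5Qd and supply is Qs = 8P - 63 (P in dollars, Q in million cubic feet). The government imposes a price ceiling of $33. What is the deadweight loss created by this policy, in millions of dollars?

Rearranging demand gives Qd = 347 - 2P. In a free market, 347 - 2P = 8P - 63 gives the equilibrium P* = 41, Q* = 265.
Because the ceiling (33) lies below the market-clearing price, it is binding.
At P = 33: Qd = 347 - 2·33 = 281 and Qs = 8·33 - 63 = 201.
Quantity traded falls to 201. At Q = 201 the demand price is (347 - 201)/2 = 73 and the supply price is (63 + 201)/8 = 33.
Deadweight loss = ½ · (73 - 33) · (265 - 201) = ½ · 40 · 64 = 1280.

1280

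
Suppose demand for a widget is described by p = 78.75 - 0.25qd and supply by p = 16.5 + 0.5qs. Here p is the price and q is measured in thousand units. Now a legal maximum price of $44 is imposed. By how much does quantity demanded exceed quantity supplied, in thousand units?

Rearranging demand gives qd = 315 - 4p; rearranging supply gives qs = 2p - 33. Without the control the market clears where 315 - 4p = 2p - 33, i.e. p* = 58 and q* = 83.
The ceiling of 44 is below the equilibrium price 58, so it binds.
At p = 44: qd = 315 - 4·44 = 139 and qs = 2·44 - 33 = 55.
Shortage = qd - qs = 139 - 55 = 84.

84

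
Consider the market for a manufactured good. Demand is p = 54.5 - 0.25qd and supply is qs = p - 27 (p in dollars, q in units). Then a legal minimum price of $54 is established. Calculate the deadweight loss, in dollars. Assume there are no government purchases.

250

Rearranging demand gives qd = 218 - 4p. Equilibrium: 218 - 4p = p - 27, so 245 = 5p and p* = 49, q* = 22.
Because the floor (54) lies above the market-clearing price, it is binding.
At p = 54: qd = 218 - 4·54 = 2 and qs = 54 - 27 = 27.
Quantity traded falls to 2. At q = 2 the demand price is (218 - 2)/4 = 54 and the supply price is 27 + 2 = 29.
Deadweight loss = ½ · (54 - 29) · (22 - 2) = ½ · 25 · 20 = 250.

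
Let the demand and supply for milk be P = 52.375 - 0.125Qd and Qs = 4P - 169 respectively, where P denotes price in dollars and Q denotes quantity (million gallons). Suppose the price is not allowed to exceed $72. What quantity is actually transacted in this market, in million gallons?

27

Rearranging demand gives Qd = 419 - 8P. Setting quantity demanded equal to quantity supplied, 419 - 8P = 4P - 169, gives P* = 49 and Q* = 27.
Since 72 is above P* = 49, the ceiling does not bind and the free-market outcome prevails.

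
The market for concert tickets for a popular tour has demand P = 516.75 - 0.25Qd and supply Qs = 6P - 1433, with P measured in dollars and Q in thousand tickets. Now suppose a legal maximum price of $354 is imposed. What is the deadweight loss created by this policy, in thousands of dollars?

Rearranging demand gives Qd = 2067 - 4P. In a free market, 2067 - 4P = 6P - 1433 gives the equilibrium P* = 350, Q* = 667.
The ceiling of 354 is above the equilibrium price 350, so it is not binding; the market clears at P* = 350, Q* = 667.
Since the control does not bind, no trades are prevented and deadweight loss is zero.

0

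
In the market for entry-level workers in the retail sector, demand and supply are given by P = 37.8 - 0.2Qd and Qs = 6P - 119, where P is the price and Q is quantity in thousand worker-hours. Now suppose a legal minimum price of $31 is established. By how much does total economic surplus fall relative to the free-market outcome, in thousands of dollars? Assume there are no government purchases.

Rearranging demand gives Qd = 189 - 5P. Without the control the market clears where 189 - 5P = 6P - 119, i.e. P* = 28 and Q* = 49.
Because the floor (31) lies above the market-clearing price, it is binding.
At P = 31: Qd = 189 - 5·31 = 34 and Qs = 6·31 - 119 = 67.
Quantity traded falls to 34. At Q = 34 the demand price is (189 - 34)/5 = 31 and the supply price is (119 + 34)/6 = 25.5.
Deadweight loss = ½ · (31 - 25.5) · (49 - 34) = ½ · 5.5 · 15 = 41.25.

41.25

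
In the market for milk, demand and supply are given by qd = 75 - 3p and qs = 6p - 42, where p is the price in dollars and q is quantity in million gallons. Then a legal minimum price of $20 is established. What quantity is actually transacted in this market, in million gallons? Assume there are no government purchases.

15

In a free market, 75 - 3p = 6p - 42 gives the equilibrium p* = 13, q* = 36.
The floor of 20 is above the equilibrium price 13, so it binds.
At p = 20: qd = 75 - 3·20 = 15 and qs = 6·20 - 42 = 78.
The quantity actually transacted is the short side, demand: 15.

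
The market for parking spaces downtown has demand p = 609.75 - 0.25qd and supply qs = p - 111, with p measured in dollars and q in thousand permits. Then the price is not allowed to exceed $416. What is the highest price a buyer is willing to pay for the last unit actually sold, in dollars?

533.5

Rearranging demand gives qd = 2439 - 4p. Equilibrium: 2439 - 4p = p - 111, so 2550 = 5p and p* = 510, q* = 399.
Because the ceiling (416) lies below the market-clearing price, it is binding.
At p = 416: qd = 2439 - 4·416 = 775 and qs = 416 - 111 = 305.
Only 305 units reach the market. On the demand curve, the marginal buyer's willingness to pay at q = 305 is (2439 - 305)/4 = 533.5.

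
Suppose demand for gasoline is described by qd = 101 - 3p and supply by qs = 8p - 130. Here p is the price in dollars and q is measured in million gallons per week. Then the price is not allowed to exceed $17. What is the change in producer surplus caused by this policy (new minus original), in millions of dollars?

-88

Setting quantity demanded equal to quantity supplied, 101 - 3p = 8p - 130, gives p* = 21 and q* = 38.
Because the ceiling (17) lies below the market-clearing price, it is binding.
At p = 17: qd = 101 - 3·17 = 50 and qs = 8·17 - 130 = 6.
Producer surplus without the control is ½ · (21 - 16.25) · 38 = 90.25.
With the ceiling, producers sell 6 units at 17, so PS = ½ · (17 - 16.25) · 6 = 2.25.
Change in producer surplus = 2.25 - 90.25 = -88.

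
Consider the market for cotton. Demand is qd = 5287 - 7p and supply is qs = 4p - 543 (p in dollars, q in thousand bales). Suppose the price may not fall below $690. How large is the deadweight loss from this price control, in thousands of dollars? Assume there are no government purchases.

246400

In a free market, 5287 - 7p = 4p - 543 gives the equilibrium p* = 530, q* = 1577.
Because the floor (690) lies above the market-clearing price, it is binding.
At p = 690: qd = 5287 - 7·690 = 457 and qs = 4·690 - 543 = 2217.
Quantity traded falls to 457. At q = 457 the demand price is (5287 - 457)/7 = 690 and the supply price is (543 + 457)/4 = 250.
Deadweight loss = ½ · (690 - 250) · (1577 - 457) = ½ · 440 · 1120 = 246400.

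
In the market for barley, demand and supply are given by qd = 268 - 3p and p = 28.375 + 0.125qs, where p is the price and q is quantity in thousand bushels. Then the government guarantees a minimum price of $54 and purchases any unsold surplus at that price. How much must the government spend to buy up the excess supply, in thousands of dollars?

Rearranging supply gives qs = 8p - 227. Without the control the market clears where 268 - 3p = 8p - 227, i.e. p* = 45 and q* = 133.
The floor of 54 is above the equilibrium price 45, so it binds.
At p = 54: qd = 268 - 3·54 = 106 and qs = 8·54 - 227 = 205.
Surplus = qs - qd = 99.
Government expenditure = surplus × support price = 99 × 54 = 5346.

5346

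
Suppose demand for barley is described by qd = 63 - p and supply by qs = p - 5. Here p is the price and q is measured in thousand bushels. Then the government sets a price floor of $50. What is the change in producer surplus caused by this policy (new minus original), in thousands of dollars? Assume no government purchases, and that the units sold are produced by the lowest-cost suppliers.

80

Without the control the market clears where 63 - p = p - 5, i.e. p* = 34 and q* = 29.
The floor of 50 is above the equilibrium price 34, so it binds.
At p = 50: qd = 63 - 50 = 13 and qs = 50 - 5 = 45.
Producer surplus without the control is ½ · (34 - 5) · 29 = 420.5.
With the floor, 13 units are sold at 50. The supply price at q = 13 is 18, so PS = ½ · [(50 - 5) + (50 - 18)] · 13 = 500.5.
Change in producer surplus = 500.5 - 420.5 = 80.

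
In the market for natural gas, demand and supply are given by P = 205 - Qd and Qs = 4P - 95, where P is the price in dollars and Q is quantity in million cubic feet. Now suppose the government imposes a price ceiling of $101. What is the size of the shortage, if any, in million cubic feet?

Rearranging demand gives Qd = 205 - P. Setting quantity demanded equal to quantity supplied, 205 - P = 4P - 95, gives P* = 60 and Q* = 145.
Since 101 is above P* = 60, the ceiling does not bind and the free-market outcome prevails.
Since the control does not bind, there is no shortage.

0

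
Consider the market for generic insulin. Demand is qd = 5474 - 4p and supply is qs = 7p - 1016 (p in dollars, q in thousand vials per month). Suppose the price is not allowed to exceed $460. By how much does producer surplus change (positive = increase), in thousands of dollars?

Equilibrium: 5474 - 4p = 7p - 1016, so 6490 = 11p and p* = 590, q* = 3114.
The ceiling of 460 is below the equilibrium price 590, so it binds.
At p = 460: qd = 5474 - 4·460 = 3634 and qs = 7·460 - 1016 = 2204.
Producer surplus without the control is ½ · (590 - 1016/7) · 3114 = 4848498/7.
With the ceiling, producers sell 2204 units at 460, so PS = ½ · (460 - 1016/7) · 2204 = 2428808/7.
Change in producer surplus = 2428808/7 - 4848498/7 = -345670.

-345670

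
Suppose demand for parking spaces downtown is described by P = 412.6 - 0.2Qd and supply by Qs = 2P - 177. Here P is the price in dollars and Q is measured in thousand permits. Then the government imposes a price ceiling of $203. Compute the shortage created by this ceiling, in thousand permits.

819

Rearranging demand gives Qd = 2063 - 5P. Without the control the market clears where 2063 - 5P = 2P - 177, i.e. P* = 320 and Q* = 463.
The ceiling of 203 is below the equilibrium price 320, so it binds.
At P = 203: Qd = 2063 - 5·203 = 1048 and Qs = 2·203 - 177 = 229.
Shortage = Qd - Qs = 1048 - 229 = 819.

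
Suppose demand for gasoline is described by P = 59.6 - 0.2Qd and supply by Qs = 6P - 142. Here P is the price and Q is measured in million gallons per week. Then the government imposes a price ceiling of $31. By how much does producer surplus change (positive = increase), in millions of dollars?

-639

Rearranging demand gives Qd = 298 - 5P. Equilibrium: 298 - 5P = 6P - 142, so 440 = 11P and P* = 40, Q* = 98.
Since 31 < 40, the ceiling is binding.
At P = 31: Qd = 298 - 5·31 = 143 and Qs = 6·31 - 142 = 44.
Producer surplus without the control is ½ · (40 - 71/3) · 98 = 2401/3.
With the ceiling, producers sell 44 units at 31, so PS = ½ · (31 - 71/3) · 44 = 484/3.
Change in producer surplus = 484/3 - 2401/3 = -639.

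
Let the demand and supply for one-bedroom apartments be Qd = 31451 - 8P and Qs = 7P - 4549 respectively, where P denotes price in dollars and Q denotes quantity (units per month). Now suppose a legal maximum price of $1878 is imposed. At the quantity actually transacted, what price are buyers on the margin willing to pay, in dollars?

Equilibrium: 31451 - 8P = 7P - 4549, so 36000 = 15P and P* = 2400, Q* = 12251.
Because the ceiling (1878) lies below the market-clearing price, it is binding.
At P = 1878: Qd = 31451 - 8·1878 = 16427 and Qs = 7·1878 - 4549 = 8597.
Only 8597 units reach the market. On the demand curve, the marginal buyer's willingness to pay at Q = 8597 is (31451 - 8597)/8 = 2856.75.

2856.75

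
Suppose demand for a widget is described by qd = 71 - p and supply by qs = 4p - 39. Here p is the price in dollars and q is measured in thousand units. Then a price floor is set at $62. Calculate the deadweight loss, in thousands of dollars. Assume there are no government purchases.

Equilibrium: 71 - p = 4p - 39, so 110 = 5p and p* = 22, q* = 49.
The floor of 62 is above the equilibrium price 22, so it binds.
At p = 62: qd = 71 - 62 = 9 and qs = 4·62 - 39 = 209.
Quantity traded falls to 9. At q = 9 the demand price is 71 - 9 = 62 and the supply price is (39 + 9)/4 = 12.
Deadweight loss = ½ · (62 - 12) · (49 - 9) = ½ · 50 · 40 = 1000.

1000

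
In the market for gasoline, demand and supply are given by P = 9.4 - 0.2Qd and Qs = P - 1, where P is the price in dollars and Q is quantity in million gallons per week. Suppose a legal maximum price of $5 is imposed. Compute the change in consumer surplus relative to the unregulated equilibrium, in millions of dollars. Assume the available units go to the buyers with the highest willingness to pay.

Rearranging demand gives Qd = 47 - 5P. Equilibrium: 47 - 5P = P - 1, so 48 = 6P and P* = 8, Q* = 7.
Because the ceiling (5) lies below the market-clearing price, it is binding.
At P = 5: Qd = 47 - 5·5 = 22 and Qs = 5 - 1 = 4.
Consumer surplus without the control is ½ · (9.4 - 8) · 7 = 4.9.
With the ceiling, 4 units are sold at 5 (assume they go to the highest-value buyers). The demand price at Q = 4 is 8.6, so CS = ½ · [(9.4 - 5) + (8.6 - 5)] · 4 = 16.
Change in consumer surplus = 16 - 4.9 = 11.1.

11.1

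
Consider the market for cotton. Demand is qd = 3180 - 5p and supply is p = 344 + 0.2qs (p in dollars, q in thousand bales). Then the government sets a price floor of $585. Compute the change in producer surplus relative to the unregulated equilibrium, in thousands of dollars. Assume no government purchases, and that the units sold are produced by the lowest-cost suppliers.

1662.5

Rearranging supply gives qs = 5p - 1720. Setting quantity demanded equal to quantity supplied, 3180 - 5p = 5p - 1720, gives p* = 490 and q* = 730.
The floor of 585 is above the equilibrium price 490, so it binds.
At p = 585: qd = 3180 - 5·585 = 255 and qs = 5·585 - 1720 = 1205.
Producer surplus without the control is ½ · (490 - 344) · 730 = 53290.
With the floor, 255 units are sold at 585. The supply price at q = 255 is 395, so PS = ½ · [(585 - 344) + (585 - 395)] · 255 = 54952.5.
Change in producer surplus = 54952.5 - 53290 = 1662.5.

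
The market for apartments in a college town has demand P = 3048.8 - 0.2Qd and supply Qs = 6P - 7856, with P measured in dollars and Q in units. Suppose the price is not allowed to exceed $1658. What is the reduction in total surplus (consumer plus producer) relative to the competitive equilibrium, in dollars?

1289402.4

Rearranging demand gives Qd = 15244 - 5P. Equilibrium: 15244 - 5P = 6P - 7856, so 23100 = 11P and P* = 2100, Q* = 4744.
The ceiling of 1658 is below the equilibrium price 2100, so it binds.
At P = 1658: Qd = 15244 - 5·1658 = 6954 and Qs = 6·1658 - 7856 = 2092.
Quantity traded falls to 2092. At Q = 2092 the demand price is (15244 - 2092)/5 = 2630.4 and the supply price is (7856 + 2092)/6 = 1658.
Deadweight loss = ½ · (2630.4 - 1658) · (4744 - 2092) = ½ · 972.4 · 2652 = 1289402.4.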